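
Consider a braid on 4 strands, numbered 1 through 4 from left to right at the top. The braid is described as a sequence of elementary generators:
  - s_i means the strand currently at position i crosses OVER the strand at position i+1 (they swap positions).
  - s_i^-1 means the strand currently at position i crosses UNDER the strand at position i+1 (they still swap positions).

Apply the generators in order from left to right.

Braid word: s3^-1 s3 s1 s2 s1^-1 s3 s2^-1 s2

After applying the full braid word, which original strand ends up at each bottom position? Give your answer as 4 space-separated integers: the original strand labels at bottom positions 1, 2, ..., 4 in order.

Answer: 3 2 4 1

Derivation:
Gen 1 (s3^-1): strand 3 crosses under strand 4. Perm now: [1 2 4 3]
Gen 2 (s3): strand 4 crosses over strand 3. Perm now: [1 2 3 4]
Gen 3 (s1): strand 1 crosses over strand 2. Perm now: [2 1 3 4]
Gen 4 (s2): strand 1 crosses over strand 3. Perm now: [2 3 1 4]
Gen 5 (s1^-1): strand 2 crosses under strand 3. Perm now: [3 2 1 4]
Gen 6 (s3): strand 1 crosses over strand 4. Perm now: [3 2 4 1]
Gen 7 (s2^-1): strand 2 crosses under strand 4. Perm now: [3 4 2 1]
Gen 8 (s2): strand 4 crosses over strand 2. Perm now: [3 2 4 1]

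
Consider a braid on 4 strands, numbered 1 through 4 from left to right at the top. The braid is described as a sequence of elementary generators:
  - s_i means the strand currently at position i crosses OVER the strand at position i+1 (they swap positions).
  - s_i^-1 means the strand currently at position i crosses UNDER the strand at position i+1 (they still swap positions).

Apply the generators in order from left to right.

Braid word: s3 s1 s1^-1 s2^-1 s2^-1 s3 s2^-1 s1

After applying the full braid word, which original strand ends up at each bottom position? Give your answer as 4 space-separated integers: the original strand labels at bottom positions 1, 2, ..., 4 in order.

Gen 1 (s3): strand 3 crosses over strand 4. Perm now: [1 2 4 3]
Gen 2 (s1): strand 1 crosses over strand 2. Perm now: [2 1 4 3]
Gen 3 (s1^-1): strand 2 crosses under strand 1. Perm now: [1 2 4 3]
Gen 4 (s2^-1): strand 2 crosses under strand 4. Perm now: [1 4 2 3]
Gen 5 (s2^-1): strand 4 crosses under strand 2. Perm now: [1 2 4 3]
Gen 6 (s3): strand 4 crosses over strand 3. Perm now: [1 2 3 4]
Gen 7 (s2^-1): strand 2 crosses under strand 3. Perm now: [1 3 2 4]
Gen 8 (s1): strand 1 crosses over strand 3. Perm now: [3 1 2 4]

Answer: 3 1 2 4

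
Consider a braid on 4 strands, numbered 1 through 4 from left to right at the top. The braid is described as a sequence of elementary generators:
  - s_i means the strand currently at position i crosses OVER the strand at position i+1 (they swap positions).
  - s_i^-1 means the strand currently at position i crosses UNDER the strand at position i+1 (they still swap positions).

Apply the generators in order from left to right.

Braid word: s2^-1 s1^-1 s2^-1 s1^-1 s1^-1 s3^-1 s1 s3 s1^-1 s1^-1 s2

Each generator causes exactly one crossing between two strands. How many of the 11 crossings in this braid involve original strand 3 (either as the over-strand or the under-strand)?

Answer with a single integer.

Answer: 8

Derivation:
Gen 1: crossing 2x3. Involves strand 3? yes. Count so far: 1
Gen 2: crossing 1x3. Involves strand 3? yes. Count so far: 2
Gen 3: crossing 1x2. Involves strand 3? no. Count so far: 2
Gen 4: crossing 3x2. Involves strand 3? yes. Count so far: 3
Gen 5: crossing 2x3. Involves strand 3? yes. Count so far: 4
Gen 6: crossing 1x4. Involves strand 3? no. Count so far: 4
Gen 7: crossing 3x2. Involves strand 3? yes. Count so far: 5
Gen 8: crossing 4x1. Involves strand 3? no. Count so far: 5
Gen 9: crossing 2x3. Involves strand 3? yes. Count so far: 6
Gen 10: crossing 3x2. Involves strand 3? yes. Count so far: 7
Gen 11: crossing 3x1. Involves strand 3? yes. Count so far: 8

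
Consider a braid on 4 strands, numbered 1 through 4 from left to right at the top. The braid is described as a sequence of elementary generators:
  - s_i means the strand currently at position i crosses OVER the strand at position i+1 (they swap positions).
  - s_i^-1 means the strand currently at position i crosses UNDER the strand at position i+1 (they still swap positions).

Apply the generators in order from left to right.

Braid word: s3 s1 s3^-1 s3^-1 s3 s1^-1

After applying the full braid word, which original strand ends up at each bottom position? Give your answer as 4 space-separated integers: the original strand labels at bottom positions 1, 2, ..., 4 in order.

Gen 1 (s3): strand 3 crosses over strand 4. Perm now: [1 2 4 3]
Gen 2 (s1): strand 1 crosses over strand 2. Perm now: [2 1 4 3]
Gen 3 (s3^-1): strand 4 crosses under strand 3. Perm now: [2 1 3 4]
Gen 4 (s3^-1): strand 3 crosses under strand 4. Perm now: [2 1 4 3]
Gen 5 (s3): strand 4 crosses over strand 3. Perm now: [2 1 3 4]
Gen 6 (s1^-1): strand 2 crosses under strand 1. Perm now: [1 2 3 4]

Answer: 1 2 3 4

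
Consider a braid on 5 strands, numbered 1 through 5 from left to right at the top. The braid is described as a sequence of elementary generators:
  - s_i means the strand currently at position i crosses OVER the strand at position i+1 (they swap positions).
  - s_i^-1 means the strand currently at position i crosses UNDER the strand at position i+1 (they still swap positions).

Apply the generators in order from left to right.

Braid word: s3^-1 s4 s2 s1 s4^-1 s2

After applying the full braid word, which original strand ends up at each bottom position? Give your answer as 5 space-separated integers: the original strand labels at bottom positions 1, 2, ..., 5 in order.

Gen 1 (s3^-1): strand 3 crosses under strand 4. Perm now: [1 2 4 3 5]
Gen 2 (s4): strand 3 crosses over strand 5. Perm now: [1 2 4 5 3]
Gen 3 (s2): strand 2 crosses over strand 4. Perm now: [1 4 2 5 3]
Gen 4 (s1): strand 1 crosses over strand 4. Perm now: [4 1 2 5 3]
Gen 5 (s4^-1): strand 5 crosses under strand 3. Perm now: [4 1 2 3 5]
Gen 6 (s2): strand 1 crosses over strand 2. Perm now: [4 2 1 3 5]

Answer: 4 2 1 3 5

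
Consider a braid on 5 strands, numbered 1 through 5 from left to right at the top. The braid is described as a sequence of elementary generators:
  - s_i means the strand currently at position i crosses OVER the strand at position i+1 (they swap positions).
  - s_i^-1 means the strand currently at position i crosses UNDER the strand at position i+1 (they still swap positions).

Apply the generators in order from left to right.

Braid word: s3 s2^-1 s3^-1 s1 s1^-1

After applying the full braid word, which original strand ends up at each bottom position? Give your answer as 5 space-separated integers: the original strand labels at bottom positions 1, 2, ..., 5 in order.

Answer: 1 4 3 2 5

Derivation:
Gen 1 (s3): strand 3 crosses over strand 4. Perm now: [1 2 4 3 5]
Gen 2 (s2^-1): strand 2 crosses under strand 4. Perm now: [1 4 2 3 5]
Gen 3 (s3^-1): strand 2 crosses under strand 3. Perm now: [1 4 3 2 5]
Gen 4 (s1): strand 1 crosses over strand 4. Perm now: [4 1 3 2 5]
Gen 5 (s1^-1): strand 4 crosses under strand 1. Perm now: [1 4 3 2 5]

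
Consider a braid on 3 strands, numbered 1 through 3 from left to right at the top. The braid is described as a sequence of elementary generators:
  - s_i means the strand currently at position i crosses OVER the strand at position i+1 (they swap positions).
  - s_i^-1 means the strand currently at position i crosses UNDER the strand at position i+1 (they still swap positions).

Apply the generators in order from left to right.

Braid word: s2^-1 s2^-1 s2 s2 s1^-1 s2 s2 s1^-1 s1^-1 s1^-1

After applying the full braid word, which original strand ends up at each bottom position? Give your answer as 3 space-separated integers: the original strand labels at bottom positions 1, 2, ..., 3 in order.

Gen 1 (s2^-1): strand 2 crosses under strand 3. Perm now: [1 3 2]
Gen 2 (s2^-1): strand 3 crosses under strand 2. Perm now: [1 2 3]
Gen 3 (s2): strand 2 crosses over strand 3. Perm now: [1 3 2]
Gen 4 (s2): strand 3 crosses over strand 2. Perm now: [1 2 3]
Gen 5 (s1^-1): strand 1 crosses under strand 2. Perm now: [2 1 3]
Gen 6 (s2): strand 1 crosses over strand 3. Perm now: [2 3 1]
Gen 7 (s2): strand 3 crosses over strand 1. Perm now: [2 1 3]
Gen 8 (s1^-1): strand 2 crosses under strand 1. Perm now: [1 2 3]
Gen 9 (s1^-1): strand 1 crosses under strand 2. Perm now: [2 1 3]
Gen 10 (s1^-1): strand 2 crosses under strand 1. Perm now: [1 2 3]

Answer: 1 2 3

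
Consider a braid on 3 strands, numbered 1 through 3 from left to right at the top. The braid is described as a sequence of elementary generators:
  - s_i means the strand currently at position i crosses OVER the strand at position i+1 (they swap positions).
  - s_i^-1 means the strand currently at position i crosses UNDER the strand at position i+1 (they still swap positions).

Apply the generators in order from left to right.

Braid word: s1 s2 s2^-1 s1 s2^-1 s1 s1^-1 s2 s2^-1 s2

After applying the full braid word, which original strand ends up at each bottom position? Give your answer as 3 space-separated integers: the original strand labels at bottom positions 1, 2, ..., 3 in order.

Answer: 1 2 3

Derivation:
Gen 1 (s1): strand 1 crosses over strand 2. Perm now: [2 1 3]
Gen 2 (s2): strand 1 crosses over strand 3. Perm now: [2 3 1]
Gen 3 (s2^-1): strand 3 crosses under strand 1. Perm now: [2 1 3]
Gen 4 (s1): strand 2 crosses over strand 1. Perm now: [1 2 3]
Gen 5 (s2^-1): strand 2 crosses under strand 3. Perm now: [1 3 2]
Gen 6 (s1): strand 1 crosses over strand 3. Perm now: [3 1 2]
Gen 7 (s1^-1): strand 3 crosses under strand 1. Perm now: [1 3 2]
Gen 8 (s2): strand 3 crosses over strand 2. Perm now: [1 2 3]
Gen 9 (s2^-1): strand 2 crosses under strand 3. Perm now: [1 3 2]
Gen 10 (s2): strand 3 crosses over strand 2. Perm now: [1 2 3]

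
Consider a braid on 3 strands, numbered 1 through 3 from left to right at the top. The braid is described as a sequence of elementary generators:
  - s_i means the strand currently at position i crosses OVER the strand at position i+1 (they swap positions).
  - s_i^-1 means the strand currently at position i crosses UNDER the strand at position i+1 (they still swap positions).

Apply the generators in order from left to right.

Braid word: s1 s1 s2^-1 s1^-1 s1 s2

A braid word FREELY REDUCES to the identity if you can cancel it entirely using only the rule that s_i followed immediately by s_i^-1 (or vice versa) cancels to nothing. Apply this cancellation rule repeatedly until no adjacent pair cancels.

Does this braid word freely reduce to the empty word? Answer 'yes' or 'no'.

Answer: no

Derivation:
Gen 1 (s1): push. Stack: [s1]
Gen 2 (s1): push. Stack: [s1 s1]
Gen 3 (s2^-1): push. Stack: [s1 s1 s2^-1]
Gen 4 (s1^-1): push. Stack: [s1 s1 s2^-1 s1^-1]
Gen 5 (s1): cancels prior s1^-1. Stack: [s1 s1 s2^-1]
Gen 6 (s2): cancels prior s2^-1. Stack: [s1 s1]
Reduced word: s1 s1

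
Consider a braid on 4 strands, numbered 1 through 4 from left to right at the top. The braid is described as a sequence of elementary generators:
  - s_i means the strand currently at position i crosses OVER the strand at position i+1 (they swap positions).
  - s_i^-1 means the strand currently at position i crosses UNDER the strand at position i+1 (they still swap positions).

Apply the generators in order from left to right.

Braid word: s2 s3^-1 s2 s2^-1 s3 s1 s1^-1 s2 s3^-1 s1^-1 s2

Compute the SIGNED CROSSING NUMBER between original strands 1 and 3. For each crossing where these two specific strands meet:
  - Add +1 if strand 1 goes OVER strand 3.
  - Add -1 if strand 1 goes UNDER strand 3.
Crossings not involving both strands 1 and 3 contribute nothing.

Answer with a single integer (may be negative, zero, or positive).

Answer: 2

Derivation:
Gen 1: crossing 2x3. Both 1&3? no. Sum: 0
Gen 2: crossing 2x4. Both 1&3? no. Sum: 0
Gen 3: crossing 3x4. Both 1&3? no. Sum: 0
Gen 4: crossing 4x3. Both 1&3? no. Sum: 0
Gen 5: crossing 4x2. Both 1&3? no. Sum: 0
Gen 6: 1 over 3. Both 1&3? yes. Contrib: +1. Sum: 1
Gen 7: 3 under 1. Both 1&3? yes. Contrib: +1. Sum: 2
Gen 8: crossing 3x2. Both 1&3? no. Sum: 2
Gen 9: crossing 3x4. Both 1&3? no. Sum: 2
Gen 10: crossing 1x2. Both 1&3? no. Sum: 2
Gen 11: crossing 1x4. Both 1&3? no. Sum: 2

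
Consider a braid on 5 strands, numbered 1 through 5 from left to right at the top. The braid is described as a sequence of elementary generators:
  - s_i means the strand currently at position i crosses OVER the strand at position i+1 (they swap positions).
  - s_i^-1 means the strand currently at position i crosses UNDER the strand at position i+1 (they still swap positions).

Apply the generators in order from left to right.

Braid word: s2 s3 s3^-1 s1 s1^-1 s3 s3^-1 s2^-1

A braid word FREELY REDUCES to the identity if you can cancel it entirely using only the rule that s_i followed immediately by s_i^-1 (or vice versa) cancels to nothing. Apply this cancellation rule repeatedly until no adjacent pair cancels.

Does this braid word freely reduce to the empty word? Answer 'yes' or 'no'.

Answer: yes

Derivation:
Gen 1 (s2): push. Stack: [s2]
Gen 2 (s3): push. Stack: [s2 s3]
Gen 3 (s3^-1): cancels prior s3. Stack: [s2]
Gen 4 (s1): push. Stack: [s2 s1]
Gen 5 (s1^-1): cancels prior s1. Stack: [s2]
Gen 6 (s3): push. Stack: [s2 s3]
Gen 7 (s3^-1): cancels prior s3. Stack: [s2]
Gen 8 (s2^-1): cancels prior s2. Stack: []
Reduced word: (empty)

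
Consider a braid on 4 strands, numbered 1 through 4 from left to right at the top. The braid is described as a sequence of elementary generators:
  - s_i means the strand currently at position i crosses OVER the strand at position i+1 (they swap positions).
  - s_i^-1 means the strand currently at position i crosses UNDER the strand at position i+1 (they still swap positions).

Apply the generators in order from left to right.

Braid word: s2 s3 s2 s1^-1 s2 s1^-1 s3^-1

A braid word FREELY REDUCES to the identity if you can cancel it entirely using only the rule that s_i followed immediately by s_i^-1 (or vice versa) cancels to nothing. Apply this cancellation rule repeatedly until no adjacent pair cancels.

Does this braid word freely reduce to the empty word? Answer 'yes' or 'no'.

Answer: no

Derivation:
Gen 1 (s2): push. Stack: [s2]
Gen 2 (s3): push. Stack: [s2 s3]
Gen 3 (s2): push. Stack: [s2 s3 s2]
Gen 4 (s1^-1): push. Stack: [s2 s3 s2 s1^-1]
Gen 5 (s2): push. Stack: [s2 s3 s2 s1^-1 s2]
Gen 6 (s1^-1): push. Stack: [s2 s3 s2 s1^-1 s2 s1^-1]
Gen 7 (s3^-1): push. Stack: [s2 s3 s2 s1^-1 s2 s1^-1 s3^-1]
Reduced word: s2 s3 s2 s1^-1 s2 s1^-1 s3^-1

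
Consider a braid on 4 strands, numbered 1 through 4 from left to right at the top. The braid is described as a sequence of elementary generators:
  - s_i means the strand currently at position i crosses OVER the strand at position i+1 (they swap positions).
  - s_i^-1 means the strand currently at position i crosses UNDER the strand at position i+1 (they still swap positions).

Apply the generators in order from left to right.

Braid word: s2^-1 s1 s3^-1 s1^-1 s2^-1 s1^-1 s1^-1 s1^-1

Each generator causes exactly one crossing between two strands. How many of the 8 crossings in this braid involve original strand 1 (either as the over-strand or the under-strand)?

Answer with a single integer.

Gen 1: crossing 2x3. Involves strand 1? no. Count so far: 0
Gen 2: crossing 1x3. Involves strand 1? yes. Count so far: 1
Gen 3: crossing 2x4. Involves strand 1? no. Count so far: 1
Gen 4: crossing 3x1. Involves strand 1? yes. Count so far: 2
Gen 5: crossing 3x4. Involves strand 1? no. Count so far: 2
Gen 6: crossing 1x4. Involves strand 1? yes. Count so far: 3
Gen 7: crossing 4x1. Involves strand 1? yes. Count so far: 4
Gen 8: crossing 1x4. Involves strand 1? yes. Count so far: 5

Answer: 5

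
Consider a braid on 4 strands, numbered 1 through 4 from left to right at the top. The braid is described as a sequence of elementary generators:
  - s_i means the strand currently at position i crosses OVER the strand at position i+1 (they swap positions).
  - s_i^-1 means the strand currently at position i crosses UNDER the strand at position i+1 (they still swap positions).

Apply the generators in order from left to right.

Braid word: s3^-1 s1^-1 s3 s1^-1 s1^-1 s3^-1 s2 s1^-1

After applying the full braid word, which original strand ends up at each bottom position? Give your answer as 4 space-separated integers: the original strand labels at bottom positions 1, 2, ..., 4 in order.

Gen 1 (s3^-1): strand 3 crosses under strand 4. Perm now: [1 2 4 3]
Gen 2 (s1^-1): strand 1 crosses under strand 2. Perm now: [2 1 4 3]
Gen 3 (s3): strand 4 crosses over strand 3. Perm now: [2 1 3 4]
Gen 4 (s1^-1): strand 2 crosses under strand 1. Perm now: [1 2 3 4]
Gen 5 (s1^-1): strand 1 crosses under strand 2. Perm now: [2 1 3 4]
Gen 6 (s3^-1): strand 3 crosses under strand 4. Perm now: [2 1 4 3]
Gen 7 (s2): strand 1 crosses over strand 4. Perm now: [2 4 1 3]
Gen 8 (s1^-1): strand 2 crosses under strand 4. Perm now: [4 2 1 3]

Answer: 4 2 1 3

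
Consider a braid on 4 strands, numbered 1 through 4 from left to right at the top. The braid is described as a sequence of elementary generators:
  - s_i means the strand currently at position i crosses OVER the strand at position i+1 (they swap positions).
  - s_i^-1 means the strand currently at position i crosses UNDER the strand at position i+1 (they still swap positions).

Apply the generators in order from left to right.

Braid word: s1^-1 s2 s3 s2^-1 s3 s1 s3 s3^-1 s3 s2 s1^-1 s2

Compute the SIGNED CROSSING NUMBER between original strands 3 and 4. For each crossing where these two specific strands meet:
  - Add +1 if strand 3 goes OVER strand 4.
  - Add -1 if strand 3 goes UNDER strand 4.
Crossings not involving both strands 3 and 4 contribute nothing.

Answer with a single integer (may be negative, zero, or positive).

Gen 1: crossing 1x2. Both 3&4? no. Sum: 0
Gen 2: crossing 1x3. Both 3&4? no. Sum: 0
Gen 3: crossing 1x4. Both 3&4? no. Sum: 0
Gen 4: 3 under 4. Both 3&4? yes. Contrib: -1. Sum: -1
Gen 5: crossing 3x1. Both 3&4? no. Sum: -1
Gen 6: crossing 2x4. Both 3&4? no. Sum: -1
Gen 7: crossing 1x3. Both 3&4? no. Sum: -1
Gen 8: crossing 3x1. Both 3&4? no. Sum: -1
Gen 9: crossing 1x3. Both 3&4? no. Sum: -1
Gen 10: crossing 2x3. Both 3&4? no. Sum: -1
Gen 11: 4 under 3. Both 3&4? yes. Contrib: +1. Sum: 0
Gen 12: crossing 4x2. Both 3&4? no. Sum: 0

Answer: 0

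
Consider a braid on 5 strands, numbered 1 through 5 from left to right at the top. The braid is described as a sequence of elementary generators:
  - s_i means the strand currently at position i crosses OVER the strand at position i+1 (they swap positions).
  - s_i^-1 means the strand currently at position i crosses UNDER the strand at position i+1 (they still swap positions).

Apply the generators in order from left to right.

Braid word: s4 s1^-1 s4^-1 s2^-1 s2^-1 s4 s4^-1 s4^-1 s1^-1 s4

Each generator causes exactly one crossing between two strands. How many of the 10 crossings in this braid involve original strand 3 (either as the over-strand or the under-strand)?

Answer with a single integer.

Answer: 2

Derivation:
Gen 1: crossing 4x5. Involves strand 3? no. Count so far: 0
Gen 2: crossing 1x2. Involves strand 3? no. Count so far: 0
Gen 3: crossing 5x4. Involves strand 3? no. Count so far: 0
Gen 4: crossing 1x3. Involves strand 3? yes. Count so far: 1
Gen 5: crossing 3x1. Involves strand 3? yes. Count so far: 2
Gen 6: crossing 4x5. Involves strand 3? no. Count so far: 2
Gen 7: crossing 5x4. Involves strand 3? no. Count so far: 2
Gen 8: crossing 4x5. Involves strand 3? no. Count so far: 2
Gen 9: crossing 2x1. Involves strand 3? no. Count so far: 2
Gen 10: crossing 5x4. Involves strand 3? no. Count so far: 2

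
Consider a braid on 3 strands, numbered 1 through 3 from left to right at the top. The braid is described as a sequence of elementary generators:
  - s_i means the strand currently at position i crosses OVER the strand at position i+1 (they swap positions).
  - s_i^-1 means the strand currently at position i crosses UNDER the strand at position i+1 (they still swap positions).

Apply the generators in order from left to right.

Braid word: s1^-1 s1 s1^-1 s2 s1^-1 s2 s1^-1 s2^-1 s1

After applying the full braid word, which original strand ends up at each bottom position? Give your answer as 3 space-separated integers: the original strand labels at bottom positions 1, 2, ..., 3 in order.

Gen 1 (s1^-1): strand 1 crosses under strand 2. Perm now: [2 1 3]
Gen 2 (s1): strand 2 crosses over strand 1. Perm now: [1 2 3]
Gen 3 (s1^-1): strand 1 crosses under strand 2. Perm now: [2 1 3]
Gen 4 (s2): strand 1 crosses over strand 3. Perm now: [2 3 1]
Gen 5 (s1^-1): strand 2 crosses under strand 3. Perm now: [3 2 1]
Gen 6 (s2): strand 2 crosses over strand 1. Perm now: [3 1 2]
Gen 7 (s1^-1): strand 3 crosses under strand 1. Perm now: [1 3 2]
Gen 8 (s2^-1): strand 3 crosses under strand 2. Perm now: [1 2 3]
Gen 9 (s1): strand 1 crosses over strand 2. Perm now: [2 1 3]

Answer: 2 1 3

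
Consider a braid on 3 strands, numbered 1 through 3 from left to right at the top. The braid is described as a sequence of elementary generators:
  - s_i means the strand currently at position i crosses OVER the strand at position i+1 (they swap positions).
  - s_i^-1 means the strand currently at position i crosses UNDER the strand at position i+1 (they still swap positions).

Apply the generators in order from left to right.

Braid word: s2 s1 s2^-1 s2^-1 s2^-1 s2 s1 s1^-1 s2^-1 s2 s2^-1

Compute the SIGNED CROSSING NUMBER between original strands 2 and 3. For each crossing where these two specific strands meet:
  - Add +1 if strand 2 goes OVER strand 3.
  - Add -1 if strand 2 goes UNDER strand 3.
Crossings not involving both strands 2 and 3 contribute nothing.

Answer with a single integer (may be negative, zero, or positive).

Answer: 1

Derivation:
Gen 1: 2 over 3. Both 2&3? yes. Contrib: +1. Sum: 1
Gen 2: crossing 1x3. Both 2&3? no. Sum: 1
Gen 3: crossing 1x2. Both 2&3? no. Sum: 1
Gen 4: crossing 2x1. Both 2&3? no. Sum: 1
Gen 5: crossing 1x2. Both 2&3? no. Sum: 1
Gen 6: crossing 2x1. Both 2&3? no. Sum: 1
Gen 7: crossing 3x1. Both 2&3? no. Sum: 1
Gen 8: crossing 1x3. Both 2&3? no. Sum: 1
Gen 9: crossing 1x2. Both 2&3? no. Sum: 1
Gen 10: crossing 2x1. Both 2&3? no. Sum: 1
Gen 11: crossing 1x2. Both 2&3? no. Sum: 1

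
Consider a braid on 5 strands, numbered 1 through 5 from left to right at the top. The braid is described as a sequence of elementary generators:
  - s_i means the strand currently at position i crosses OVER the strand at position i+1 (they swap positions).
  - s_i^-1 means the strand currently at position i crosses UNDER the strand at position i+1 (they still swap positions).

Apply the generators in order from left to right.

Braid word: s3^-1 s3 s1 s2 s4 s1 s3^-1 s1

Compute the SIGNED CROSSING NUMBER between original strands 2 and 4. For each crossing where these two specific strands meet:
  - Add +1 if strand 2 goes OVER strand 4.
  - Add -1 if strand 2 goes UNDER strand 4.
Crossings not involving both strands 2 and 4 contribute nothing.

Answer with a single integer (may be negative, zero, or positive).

Gen 1: crossing 3x4. Both 2&4? no. Sum: 0
Gen 2: crossing 4x3. Both 2&4? no. Sum: 0
Gen 3: crossing 1x2. Both 2&4? no. Sum: 0
Gen 4: crossing 1x3. Both 2&4? no. Sum: 0
Gen 5: crossing 4x5. Both 2&4? no. Sum: 0
Gen 6: crossing 2x3. Both 2&4? no. Sum: 0
Gen 7: crossing 1x5. Both 2&4? no. Sum: 0
Gen 8: crossing 3x2. Both 2&4? no. Sum: 0

Answer: 0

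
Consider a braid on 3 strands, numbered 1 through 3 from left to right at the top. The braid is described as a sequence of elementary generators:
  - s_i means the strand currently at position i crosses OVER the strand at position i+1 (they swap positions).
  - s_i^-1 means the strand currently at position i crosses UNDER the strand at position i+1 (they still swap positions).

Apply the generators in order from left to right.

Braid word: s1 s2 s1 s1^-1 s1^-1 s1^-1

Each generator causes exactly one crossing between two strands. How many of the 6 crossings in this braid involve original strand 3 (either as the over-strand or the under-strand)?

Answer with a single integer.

Gen 1: crossing 1x2. Involves strand 3? no. Count so far: 0
Gen 2: crossing 1x3. Involves strand 3? yes. Count so far: 1
Gen 3: crossing 2x3. Involves strand 3? yes. Count so far: 2
Gen 4: crossing 3x2. Involves strand 3? yes. Count so far: 3
Gen 5: crossing 2x3. Involves strand 3? yes. Count so far: 4
Gen 6: crossing 3x2. Involves strand 3? yes. Count so far: 5

Answer: 5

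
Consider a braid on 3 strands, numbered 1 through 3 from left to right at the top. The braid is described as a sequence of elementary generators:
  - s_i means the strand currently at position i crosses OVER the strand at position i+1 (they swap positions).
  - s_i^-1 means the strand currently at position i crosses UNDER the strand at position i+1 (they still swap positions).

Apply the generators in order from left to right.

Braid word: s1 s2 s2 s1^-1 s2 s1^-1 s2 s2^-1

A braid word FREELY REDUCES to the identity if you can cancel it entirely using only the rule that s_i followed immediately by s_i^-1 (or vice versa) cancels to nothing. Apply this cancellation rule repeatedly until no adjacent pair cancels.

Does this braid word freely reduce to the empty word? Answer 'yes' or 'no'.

Gen 1 (s1): push. Stack: [s1]
Gen 2 (s2): push. Stack: [s1 s2]
Gen 3 (s2): push. Stack: [s1 s2 s2]
Gen 4 (s1^-1): push. Stack: [s1 s2 s2 s1^-1]
Gen 5 (s2): push. Stack: [s1 s2 s2 s1^-1 s2]
Gen 6 (s1^-1): push. Stack: [s1 s2 s2 s1^-1 s2 s1^-1]
Gen 7 (s2): push. Stack: [s1 s2 s2 s1^-1 s2 s1^-1 s2]
Gen 8 (s2^-1): cancels prior s2. Stack: [s1 s2 s2 s1^-1 s2 s1^-1]
Reduced word: s1 s2 s2 s1^-1 s2 s1^-1

Answer: no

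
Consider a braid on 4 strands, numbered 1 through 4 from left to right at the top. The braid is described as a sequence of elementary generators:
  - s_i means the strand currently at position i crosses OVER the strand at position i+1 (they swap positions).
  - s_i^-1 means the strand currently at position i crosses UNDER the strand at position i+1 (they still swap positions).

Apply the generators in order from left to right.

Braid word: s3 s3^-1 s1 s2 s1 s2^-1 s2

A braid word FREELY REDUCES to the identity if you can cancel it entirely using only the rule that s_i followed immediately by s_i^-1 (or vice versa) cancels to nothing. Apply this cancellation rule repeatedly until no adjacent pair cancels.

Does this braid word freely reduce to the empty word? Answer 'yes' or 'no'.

Answer: no

Derivation:
Gen 1 (s3): push. Stack: [s3]
Gen 2 (s3^-1): cancels prior s3. Stack: []
Gen 3 (s1): push. Stack: [s1]
Gen 4 (s2): push. Stack: [s1 s2]
Gen 5 (s1): push. Stack: [s1 s2 s1]
Gen 6 (s2^-1): push. Stack: [s1 s2 s1 s2^-1]
Gen 7 (s2): cancels prior s2^-1. Stack: [s1 s2 s1]
Reduced word: s1 s2 s1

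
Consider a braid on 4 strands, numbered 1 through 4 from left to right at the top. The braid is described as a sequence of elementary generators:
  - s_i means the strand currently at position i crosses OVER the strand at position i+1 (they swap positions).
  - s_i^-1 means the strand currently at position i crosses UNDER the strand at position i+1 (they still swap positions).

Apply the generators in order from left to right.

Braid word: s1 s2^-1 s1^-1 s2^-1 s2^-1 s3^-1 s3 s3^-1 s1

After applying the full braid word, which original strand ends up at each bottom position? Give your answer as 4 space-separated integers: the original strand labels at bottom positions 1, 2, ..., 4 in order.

Gen 1 (s1): strand 1 crosses over strand 2. Perm now: [2 1 3 4]
Gen 2 (s2^-1): strand 1 crosses under strand 3. Perm now: [2 3 1 4]
Gen 3 (s1^-1): strand 2 crosses under strand 3. Perm now: [3 2 1 4]
Gen 4 (s2^-1): strand 2 crosses under strand 1. Perm now: [3 1 2 4]
Gen 5 (s2^-1): strand 1 crosses under strand 2. Perm now: [3 2 1 4]
Gen 6 (s3^-1): strand 1 crosses under strand 4. Perm now: [3 2 4 1]
Gen 7 (s3): strand 4 crosses over strand 1. Perm now: [3 2 1 4]
Gen 8 (s3^-1): strand 1 crosses under strand 4. Perm now: [3 2 4 1]
Gen 9 (s1): strand 3 crosses over strand 2. Perm now: [2 3 4 1]

Answer: 2 3 4 1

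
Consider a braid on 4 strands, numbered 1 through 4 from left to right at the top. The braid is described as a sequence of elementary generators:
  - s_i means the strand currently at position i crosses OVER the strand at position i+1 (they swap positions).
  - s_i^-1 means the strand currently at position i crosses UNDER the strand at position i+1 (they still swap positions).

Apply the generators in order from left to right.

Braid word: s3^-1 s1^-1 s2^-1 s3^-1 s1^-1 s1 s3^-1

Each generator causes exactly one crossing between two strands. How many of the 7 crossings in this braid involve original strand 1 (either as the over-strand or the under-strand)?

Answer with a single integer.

Gen 1: crossing 3x4. Involves strand 1? no. Count so far: 0
Gen 2: crossing 1x2. Involves strand 1? yes. Count so far: 1
Gen 3: crossing 1x4. Involves strand 1? yes. Count so far: 2
Gen 4: crossing 1x3. Involves strand 1? yes. Count so far: 3
Gen 5: crossing 2x4. Involves strand 1? no. Count so far: 3
Gen 6: crossing 4x2. Involves strand 1? no. Count so far: 3
Gen 7: crossing 3x1. Involves strand 1? yes. Count so far: 4

Answer: 4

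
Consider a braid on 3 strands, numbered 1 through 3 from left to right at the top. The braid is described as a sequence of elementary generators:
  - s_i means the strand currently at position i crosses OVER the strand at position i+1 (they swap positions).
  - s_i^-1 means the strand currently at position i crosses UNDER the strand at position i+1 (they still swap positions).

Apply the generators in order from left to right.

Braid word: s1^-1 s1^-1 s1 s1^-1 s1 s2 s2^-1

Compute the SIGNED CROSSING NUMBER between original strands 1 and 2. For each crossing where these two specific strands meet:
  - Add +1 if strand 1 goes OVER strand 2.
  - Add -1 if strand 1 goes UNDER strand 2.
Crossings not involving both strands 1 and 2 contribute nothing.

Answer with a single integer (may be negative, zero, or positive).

Answer: 3

Derivation:
Gen 1: 1 under 2. Both 1&2? yes. Contrib: -1. Sum: -1
Gen 2: 2 under 1. Both 1&2? yes. Contrib: +1. Sum: 0
Gen 3: 1 over 2. Both 1&2? yes. Contrib: +1. Sum: 1
Gen 4: 2 under 1. Both 1&2? yes. Contrib: +1. Sum: 2
Gen 5: 1 over 2. Both 1&2? yes. Contrib: +1. Sum: 3
Gen 6: crossing 1x3. Both 1&2? no. Sum: 3
Gen 7: crossing 3x1. Both 1&2? no. Sum: 3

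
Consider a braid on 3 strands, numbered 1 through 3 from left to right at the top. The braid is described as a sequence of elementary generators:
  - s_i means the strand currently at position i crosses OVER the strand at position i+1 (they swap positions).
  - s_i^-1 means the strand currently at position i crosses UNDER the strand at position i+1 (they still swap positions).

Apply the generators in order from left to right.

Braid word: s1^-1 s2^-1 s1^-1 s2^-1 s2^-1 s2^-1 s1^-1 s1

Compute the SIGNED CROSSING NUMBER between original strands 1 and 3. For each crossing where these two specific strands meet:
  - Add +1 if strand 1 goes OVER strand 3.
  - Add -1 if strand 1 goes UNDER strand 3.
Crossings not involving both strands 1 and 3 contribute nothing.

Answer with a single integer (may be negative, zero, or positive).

Gen 1: crossing 1x2. Both 1&3? no. Sum: 0
Gen 2: 1 under 3. Both 1&3? yes. Contrib: -1. Sum: -1
Gen 3: crossing 2x3. Both 1&3? no. Sum: -1
Gen 4: crossing 2x1. Both 1&3? no. Sum: -1
Gen 5: crossing 1x2. Both 1&3? no. Sum: -1
Gen 6: crossing 2x1. Both 1&3? no. Sum: -1
Gen 7: 3 under 1. Both 1&3? yes. Contrib: +1. Sum: 0
Gen 8: 1 over 3. Both 1&3? yes. Contrib: +1. Sum: 1

Answer: 1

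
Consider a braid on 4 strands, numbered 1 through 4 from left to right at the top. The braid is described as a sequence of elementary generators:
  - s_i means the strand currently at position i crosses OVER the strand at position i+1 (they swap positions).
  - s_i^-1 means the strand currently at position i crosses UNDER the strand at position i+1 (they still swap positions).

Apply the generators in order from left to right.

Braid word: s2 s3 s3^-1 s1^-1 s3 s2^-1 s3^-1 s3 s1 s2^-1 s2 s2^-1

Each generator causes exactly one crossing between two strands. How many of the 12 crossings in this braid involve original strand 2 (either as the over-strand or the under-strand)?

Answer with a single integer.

Gen 1: crossing 2x3. Involves strand 2? yes. Count so far: 1
Gen 2: crossing 2x4. Involves strand 2? yes. Count so far: 2
Gen 3: crossing 4x2. Involves strand 2? yes. Count so far: 3
Gen 4: crossing 1x3. Involves strand 2? no. Count so far: 3
Gen 5: crossing 2x4. Involves strand 2? yes. Count so far: 4
Gen 6: crossing 1x4. Involves strand 2? no. Count so far: 4
Gen 7: crossing 1x2. Involves strand 2? yes. Count so far: 5
Gen 8: crossing 2x1. Involves strand 2? yes. Count so far: 6
Gen 9: crossing 3x4. Involves strand 2? no. Count so far: 6
Gen 10: crossing 3x1. Involves strand 2? no. Count so far: 6
Gen 11: crossing 1x3. Involves strand 2? no. Count so far: 6
Gen 12: crossing 3x1. Involves strand 2? no. Count so far: 6

Answer: 6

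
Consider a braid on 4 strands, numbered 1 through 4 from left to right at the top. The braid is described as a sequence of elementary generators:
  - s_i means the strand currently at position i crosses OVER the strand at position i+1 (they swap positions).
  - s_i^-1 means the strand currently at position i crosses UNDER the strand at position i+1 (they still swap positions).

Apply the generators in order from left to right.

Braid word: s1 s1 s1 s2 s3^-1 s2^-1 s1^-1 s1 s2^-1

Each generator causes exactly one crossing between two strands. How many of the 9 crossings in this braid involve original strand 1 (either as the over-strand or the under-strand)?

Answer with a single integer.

Answer: 5

Derivation:
Gen 1: crossing 1x2. Involves strand 1? yes. Count so far: 1
Gen 2: crossing 2x1. Involves strand 1? yes. Count so far: 2
Gen 3: crossing 1x2. Involves strand 1? yes. Count so far: 3
Gen 4: crossing 1x3. Involves strand 1? yes. Count so far: 4
Gen 5: crossing 1x4. Involves strand 1? yes. Count so far: 5
Gen 6: crossing 3x4. Involves strand 1? no. Count so far: 5
Gen 7: crossing 2x4. Involves strand 1? no. Count so far: 5
Gen 8: crossing 4x2. Involves strand 1? no. Count so far: 5
Gen 9: crossing 4x3. Involves strand 1? no. Count so far: 5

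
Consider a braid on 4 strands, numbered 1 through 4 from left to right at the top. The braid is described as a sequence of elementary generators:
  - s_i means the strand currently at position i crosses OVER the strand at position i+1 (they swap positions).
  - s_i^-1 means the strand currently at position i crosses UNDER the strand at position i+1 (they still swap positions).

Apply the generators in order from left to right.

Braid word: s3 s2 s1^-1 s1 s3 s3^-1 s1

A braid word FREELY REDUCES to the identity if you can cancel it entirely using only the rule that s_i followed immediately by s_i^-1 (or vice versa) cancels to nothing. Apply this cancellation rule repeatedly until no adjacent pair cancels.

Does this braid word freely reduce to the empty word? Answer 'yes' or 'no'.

Gen 1 (s3): push. Stack: [s3]
Gen 2 (s2): push. Stack: [s3 s2]
Gen 3 (s1^-1): push. Stack: [s3 s2 s1^-1]
Gen 4 (s1): cancels prior s1^-1. Stack: [s3 s2]
Gen 5 (s3): push. Stack: [s3 s2 s3]
Gen 6 (s3^-1): cancels prior s3. Stack: [s3 s2]
Gen 7 (s1): push. Stack: [s3 s2 s1]
Reduced word: s3 s2 s1

Answer: no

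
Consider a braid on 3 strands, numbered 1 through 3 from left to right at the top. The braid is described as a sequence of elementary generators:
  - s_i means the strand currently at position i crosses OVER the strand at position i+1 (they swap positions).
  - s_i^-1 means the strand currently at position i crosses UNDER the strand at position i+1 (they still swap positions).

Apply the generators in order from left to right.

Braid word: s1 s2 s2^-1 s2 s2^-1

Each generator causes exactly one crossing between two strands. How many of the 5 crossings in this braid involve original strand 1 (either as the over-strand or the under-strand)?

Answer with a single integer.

Gen 1: crossing 1x2. Involves strand 1? yes. Count so far: 1
Gen 2: crossing 1x3. Involves strand 1? yes. Count so far: 2
Gen 3: crossing 3x1. Involves strand 1? yes. Count so far: 3
Gen 4: crossing 1x3. Involves strand 1? yes. Count so far: 4
Gen 5: crossing 3x1. Involves strand 1? yes. Count so far: 5

Answer: 5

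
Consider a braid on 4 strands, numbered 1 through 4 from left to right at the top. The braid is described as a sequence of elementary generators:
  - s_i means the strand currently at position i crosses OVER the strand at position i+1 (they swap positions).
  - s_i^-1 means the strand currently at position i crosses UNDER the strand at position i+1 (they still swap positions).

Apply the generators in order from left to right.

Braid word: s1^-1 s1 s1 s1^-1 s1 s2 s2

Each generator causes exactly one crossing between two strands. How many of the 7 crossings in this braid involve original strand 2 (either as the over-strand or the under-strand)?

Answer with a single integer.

Gen 1: crossing 1x2. Involves strand 2? yes. Count so far: 1
Gen 2: crossing 2x1. Involves strand 2? yes. Count so far: 2
Gen 3: crossing 1x2. Involves strand 2? yes. Count so far: 3
Gen 4: crossing 2x1. Involves strand 2? yes. Count so far: 4
Gen 5: crossing 1x2. Involves strand 2? yes. Count so far: 5
Gen 6: crossing 1x3. Involves strand 2? no. Count so far: 5
Gen 7: crossing 3x1. Involves strand 2? no. Count so far: 5

Answer: 5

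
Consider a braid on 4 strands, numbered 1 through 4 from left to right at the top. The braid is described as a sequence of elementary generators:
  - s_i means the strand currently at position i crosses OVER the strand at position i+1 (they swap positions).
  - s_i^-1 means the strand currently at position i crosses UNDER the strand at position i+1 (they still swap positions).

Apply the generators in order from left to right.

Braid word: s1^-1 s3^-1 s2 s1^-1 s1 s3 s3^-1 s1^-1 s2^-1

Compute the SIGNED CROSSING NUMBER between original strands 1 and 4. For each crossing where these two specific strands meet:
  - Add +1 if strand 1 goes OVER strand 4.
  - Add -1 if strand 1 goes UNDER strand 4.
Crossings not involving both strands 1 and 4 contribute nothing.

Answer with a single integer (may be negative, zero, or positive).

Gen 1: crossing 1x2. Both 1&4? no. Sum: 0
Gen 2: crossing 3x4. Both 1&4? no. Sum: 0
Gen 3: 1 over 4. Both 1&4? yes. Contrib: +1. Sum: 1
Gen 4: crossing 2x4. Both 1&4? no. Sum: 1
Gen 5: crossing 4x2. Both 1&4? no. Sum: 1
Gen 6: crossing 1x3. Both 1&4? no. Sum: 1
Gen 7: crossing 3x1. Both 1&4? no. Sum: 1
Gen 8: crossing 2x4. Both 1&4? no. Sum: 1
Gen 9: crossing 2x1. Both 1&4? no. Sum: 1

Answer: 1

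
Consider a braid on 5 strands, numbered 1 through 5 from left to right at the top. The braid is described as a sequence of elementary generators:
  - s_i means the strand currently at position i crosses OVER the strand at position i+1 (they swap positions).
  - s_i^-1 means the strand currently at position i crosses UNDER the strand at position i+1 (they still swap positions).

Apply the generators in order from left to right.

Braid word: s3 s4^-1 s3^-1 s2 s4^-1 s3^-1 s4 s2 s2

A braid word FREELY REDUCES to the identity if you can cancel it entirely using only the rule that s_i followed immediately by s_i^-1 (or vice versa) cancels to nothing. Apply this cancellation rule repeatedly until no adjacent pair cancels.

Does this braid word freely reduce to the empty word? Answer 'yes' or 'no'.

Gen 1 (s3): push. Stack: [s3]
Gen 2 (s4^-1): push. Stack: [s3 s4^-1]
Gen 3 (s3^-1): push. Stack: [s3 s4^-1 s3^-1]
Gen 4 (s2): push. Stack: [s3 s4^-1 s3^-1 s2]
Gen 5 (s4^-1): push. Stack: [s3 s4^-1 s3^-1 s2 s4^-1]
Gen 6 (s3^-1): push. Stack: [s3 s4^-1 s3^-1 s2 s4^-1 s3^-1]
Gen 7 (s4): push. Stack: [s3 s4^-1 s3^-1 s2 s4^-1 s3^-1 s4]
Gen 8 (s2): push. Stack: [s3 s4^-1 s3^-1 s2 s4^-1 s3^-1 s4 s2]
Gen 9 (s2): push. Stack: [s3 s4^-1 s3^-1 s2 s4^-1 s3^-1 s4 s2 s2]
Reduced word: s3 s4^-1 s3^-1 s2 s4^-1 s3^-1 s4 s2 s2

Answer: no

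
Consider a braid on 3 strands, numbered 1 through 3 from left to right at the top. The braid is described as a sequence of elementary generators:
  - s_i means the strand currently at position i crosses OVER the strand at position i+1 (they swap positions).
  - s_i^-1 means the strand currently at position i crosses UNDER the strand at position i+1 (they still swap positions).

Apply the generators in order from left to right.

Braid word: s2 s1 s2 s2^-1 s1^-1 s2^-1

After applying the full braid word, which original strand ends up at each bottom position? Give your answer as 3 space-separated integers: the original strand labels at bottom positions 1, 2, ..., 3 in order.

Answer: 1 2 3

Derivation:
Gen 1 (s2): strand 2 crosses over strand 3. Perm now: [1 3 2]
Gen 2 (s1): strand 1 crosses over strand 3. Perm now: [3 1 2]
Gen 3 (s2): strand 1 crosses over strand 2. Perm now: [3 2 1]
Gen 4 (s2^-1): strand 2 crosses under strand 1. Perm now: [3 1 2]
Gen 5 (s1^-1): strand 3 crosses under strand 1. Perm now: [1 3 2]
Gen 6 (s2^-1): strand 3 crosses under strand 2. Perm now: [1 2 3]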